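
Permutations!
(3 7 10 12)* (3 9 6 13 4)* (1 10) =[0, 10, 2, 7, 3, 5, 13, 1, 8, 6, 12, 11, 9, 4] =(1 10 12 9 6 13 4 3 7)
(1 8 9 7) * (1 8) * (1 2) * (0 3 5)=[3, 2, 1, 5, 4, 0, 6, 8, 9, 7]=(0 3 5)(1 2)(7 8 9)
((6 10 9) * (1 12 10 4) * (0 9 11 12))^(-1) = (0 1 4 6 9)(10 12 11)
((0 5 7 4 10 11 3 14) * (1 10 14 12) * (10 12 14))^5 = (0 11 7 14 10 5 3 4)(1 12)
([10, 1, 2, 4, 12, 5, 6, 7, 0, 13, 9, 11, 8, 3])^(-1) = [8, 1, 2, 13, 3, 5, 6, 7, 12, 10, 0, 11, 4, 9]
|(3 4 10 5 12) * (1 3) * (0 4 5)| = 12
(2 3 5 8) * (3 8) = (2 8)(3 5) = [0, 1, 8, 5, 4, 3, 6, 7, 2]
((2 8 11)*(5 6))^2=(2 11 8)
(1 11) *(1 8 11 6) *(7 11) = (1 6)(7 11 8) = [0, 6, 2, 3, 4, 5, 1, 11, 7, 9, 10, 8]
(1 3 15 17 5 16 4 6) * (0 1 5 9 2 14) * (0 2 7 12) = [1, 3, 14, 15, 6, 16, 5, 12, 8, 7, 10, 11, 0, 13, 2, 17, 4, 9] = (0 1 3 15 17 9 7 12)(2 14)(4 6 5 16)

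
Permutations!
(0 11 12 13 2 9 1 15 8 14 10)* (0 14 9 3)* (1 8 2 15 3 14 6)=(0 11 12 13 15 2 14 10 6 1 3)(8 9)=[11, 3, 14, 0, 4, 5, 1, 7, 9, 8, 6, 12, 13, 15, 10, 2]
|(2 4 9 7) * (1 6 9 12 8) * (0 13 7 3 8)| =|(0 13 7 2 4 12)(1 6 9 3 8)| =30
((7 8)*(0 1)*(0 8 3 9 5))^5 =(0 9 7 1 5 3 8)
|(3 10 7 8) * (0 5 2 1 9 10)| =9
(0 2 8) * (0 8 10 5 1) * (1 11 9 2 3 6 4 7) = (0 3 6 4 7 1)(2 10 5 11 9) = [3, 0, 10, 6, 7, 11, 4, 1, 8, 2, 5, 9]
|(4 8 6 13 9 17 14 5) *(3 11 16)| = 24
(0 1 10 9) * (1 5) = (0 5 1 10 9) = [5, 10, 2, 3, 4, 1, 6, 7, 8, 0, 9]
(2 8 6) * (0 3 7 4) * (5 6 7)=[3, 1, 8, 5, 0, 6, 2, 4, 7]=(0 3 5 6 2 8 7 4)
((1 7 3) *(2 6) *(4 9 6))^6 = ((1 7 3)(2 4 9 6))^6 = (2 9)(4 6)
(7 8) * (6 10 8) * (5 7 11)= (5 7 6 10 8 11)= [0, 1, 2, 3, 4, 7, 10, 6, 11, 9, 8, 5]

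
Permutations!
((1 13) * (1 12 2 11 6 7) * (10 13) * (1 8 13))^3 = ((1 10)(2 11 6 7 8 13 12))^3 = (1 10)(2 7 12 6 13 11 8)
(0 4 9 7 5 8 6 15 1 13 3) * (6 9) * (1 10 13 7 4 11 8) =[11, 7, 2, 0, 6, 1, 15, 5, 9, 4, 13, 8, 12, 3, 14, 10] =(0 11 8 9 4 6 15 10 13 3)(1 7 5)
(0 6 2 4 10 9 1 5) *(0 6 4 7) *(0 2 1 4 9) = [9, 5, 7, 3, 10, 6, 1, 2, 8, 4, 0] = (0 9 4 10)(1 5 6)(2 7)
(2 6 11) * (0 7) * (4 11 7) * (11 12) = (0 4 12 11 2 6 7) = [4, 1, 6, 3, 12, 5, 7, 0, 8, 9, 10, 2, 11]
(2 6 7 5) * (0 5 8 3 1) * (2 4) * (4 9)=[5, 0, 6, 1, 2, 9, 7, 8, 3, 4]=(0 5 9 4 2 6 7 8 3 1)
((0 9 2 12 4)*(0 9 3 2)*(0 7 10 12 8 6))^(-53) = (0 2 6 3 8)(4 7 12 9 10)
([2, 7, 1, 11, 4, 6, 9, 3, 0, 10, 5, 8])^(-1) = [8, 2, 0, 7, 4, 10, 5, 1, 11, 6, 9, 3]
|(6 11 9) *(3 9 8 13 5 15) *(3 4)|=|(3 9 6 11 8 13 5 15 4)|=9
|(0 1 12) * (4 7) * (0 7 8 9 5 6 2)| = 10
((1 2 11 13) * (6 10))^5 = (1 2 11 13)(6 10)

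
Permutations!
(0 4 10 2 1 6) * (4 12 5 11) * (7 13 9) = [12, 6, 1, 3, 10, 11, 0, 13, 8, 7, 2, 4, 5, 9] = (0 12 5 11 4 10 2 1 6)(7 13 9)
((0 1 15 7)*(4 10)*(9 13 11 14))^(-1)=((0 1 15 7)(4 10)(9 13 11 14))^(-1)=(0 7 15 1)(4 10)(9 14 11 13)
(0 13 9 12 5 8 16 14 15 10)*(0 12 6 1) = [13, 0, 2, 3, 4, 8, 1, 7, 16, 6, 12, 11, 5, 9, 15, 10, 14] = (0 13 9 6 1)(5 8 16 14 15 10 12)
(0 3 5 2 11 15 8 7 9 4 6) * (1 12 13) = (0 3 5 2 11 15 8 7 9 4 6)(1 12 13) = [3, 12, 11, 5, 6, 2, 0, 9, 7, 4, 10, 15, 13, 1, 14, 8]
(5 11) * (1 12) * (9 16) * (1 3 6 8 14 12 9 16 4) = (16)(1 9 4)(3 6 8 14 12)(5 11) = [0, 9, 2, 6, 1, 11, 8, 7, 14, 4, 10, 5, 3, 13, 12, 15, 16]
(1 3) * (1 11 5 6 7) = (1 3 11 5 6 7) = [0, 3, 2, 11, 4, 6, 7, 1, 8, 9, 10, 5]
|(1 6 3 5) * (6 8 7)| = |(1 8 7 6 3 5)| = 6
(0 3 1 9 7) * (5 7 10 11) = (0 3 1 9 10 11 5 7) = [3, 9, 2, 1, 4, 7, 6, 0, 8, 10, 11, 5]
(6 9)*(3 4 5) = [0, 1, 2, 4, 5, 3, 9, 7, 8, 6] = (3 4 5)(6 9)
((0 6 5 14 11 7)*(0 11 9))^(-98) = (0 5 9 6 14)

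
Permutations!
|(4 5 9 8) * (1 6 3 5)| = |(1 6 3 5 9 8 4)| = 7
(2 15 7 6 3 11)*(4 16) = (2 15 7 6 3 11)(4 16) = [0, 1, 15, 11, 16, 5, 3, 6, 8, 9, 10, 2, 12, 13, 14, 7, 4]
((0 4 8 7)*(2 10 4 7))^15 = ((0 7)(2 10 4 8))^15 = (0 7)(2 8 4 10)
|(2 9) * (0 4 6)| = |(0 4 6)(2 9)| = 6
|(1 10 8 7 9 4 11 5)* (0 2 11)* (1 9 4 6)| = |(0 2 11 5 9 6 1 10 8 7 4)| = 11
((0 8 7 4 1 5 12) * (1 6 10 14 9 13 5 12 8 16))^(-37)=((0 16 1 12)(4 6 10 14 9 13 5 8 7))^(-37)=(0 12 1 16)(4 7 8 5 13 9 14 10 6)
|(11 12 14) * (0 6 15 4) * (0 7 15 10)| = |(0 6 10)(4 7 15)(11 12 14)| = 3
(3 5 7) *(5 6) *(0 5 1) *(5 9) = (0 9 5 7 3 6 1) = [9, 0, 2, 6, 4, 7, 1, 3, 8, 5]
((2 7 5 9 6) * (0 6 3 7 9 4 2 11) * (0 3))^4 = (0 7 9 3 2 11 4 6 5)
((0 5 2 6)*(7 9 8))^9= ((0 5 2 6)(7 9 8))^9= (9)(0 5 2 6)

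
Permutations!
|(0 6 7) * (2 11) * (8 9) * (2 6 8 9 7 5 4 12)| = 6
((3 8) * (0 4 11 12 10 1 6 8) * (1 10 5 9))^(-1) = ((0 4 11 12 5 9 1 6 8 3))^(-1) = (0 3 8 6 1 9 5 12 11 4)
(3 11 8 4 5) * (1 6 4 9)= (1 6 4 5 3 11 8 9)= [0, 6, 2, 11, 5, 3, 4, 7, 9, 1, 10, 8]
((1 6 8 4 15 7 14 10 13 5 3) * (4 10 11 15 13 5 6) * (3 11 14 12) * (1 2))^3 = ((1 4 13 6 8 10 5 11 15 7 12 3 2))^3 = (1 6 5 7 2 13 10 15 3 4 8 11 12)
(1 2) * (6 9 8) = (1 2)(6 9 8) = [0, 2, 1, 3, 4, 5, 9, 7, 6, 8]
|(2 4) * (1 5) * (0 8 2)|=|(0 8 2 4)(1 5)|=4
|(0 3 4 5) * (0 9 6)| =|(0 3 4 5 9 6)| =6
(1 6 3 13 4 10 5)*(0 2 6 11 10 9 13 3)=(0 2 6)(1 11 10 5)(4 9 13)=[2, 11, 6, 3, 9, 1, 0, 7, 8, 13, 5, 10, 12, 4]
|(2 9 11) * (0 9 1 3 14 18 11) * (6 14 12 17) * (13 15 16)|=|(0 9)(1 3 12 17 6 14 18 11 2)(13 15 16)|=18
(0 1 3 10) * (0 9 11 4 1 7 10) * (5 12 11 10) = (0 7 5 12 11 4 1 3)(9 10) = [7, 3, 2, 0, 1, 12, 6, 5, 8, 10, 9, 4, 11]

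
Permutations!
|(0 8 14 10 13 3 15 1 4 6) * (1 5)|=11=|(0 8 14 10 13 3 15 5 1 4 6)|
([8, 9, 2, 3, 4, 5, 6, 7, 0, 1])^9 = (0 8)(1 9)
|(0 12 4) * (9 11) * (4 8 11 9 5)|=|(0 12 8 11 5 4)|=6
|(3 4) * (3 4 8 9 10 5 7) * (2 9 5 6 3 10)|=6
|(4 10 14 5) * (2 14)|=5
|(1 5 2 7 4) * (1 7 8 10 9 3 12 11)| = 18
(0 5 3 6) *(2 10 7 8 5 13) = (0 13 2 10 7 8 5 3 6) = [13, 1, 10, 6, 4, 3, 0, 8, 5, 9, 7, 11, 12, 2]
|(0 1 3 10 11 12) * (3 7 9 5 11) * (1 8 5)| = 30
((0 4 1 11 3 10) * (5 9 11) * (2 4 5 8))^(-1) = ((0 5 9 11 3 10)(1 8 2 4))^(-1) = (0 10 3 11 9 5)(1 4 2 8)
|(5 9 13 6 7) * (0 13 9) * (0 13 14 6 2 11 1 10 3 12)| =12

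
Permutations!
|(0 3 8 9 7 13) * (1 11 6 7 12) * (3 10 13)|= |(0 10 13)(1 11 6 7 3 8 9 12)|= 24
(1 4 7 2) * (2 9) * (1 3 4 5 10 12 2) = (1 5 10 12 2 3 4 7 9) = [0, 5, 3, 4, 7, 10, 6, 9, 8, 1, 12, 11, 2]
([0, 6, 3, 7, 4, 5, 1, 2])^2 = (2 7 3)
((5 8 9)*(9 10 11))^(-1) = ((5 8 10 11 9))^(-1) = (5 9 11 10 8)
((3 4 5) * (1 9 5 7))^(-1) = (1 7 4 3 5 9)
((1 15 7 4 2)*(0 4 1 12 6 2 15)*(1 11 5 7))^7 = ((0 4 15 1)(2 12 6)(5 7 11))^7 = (0 1 15 4)(2 12 6)(5 7 11)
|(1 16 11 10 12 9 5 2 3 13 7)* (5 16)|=|(1 5 2 3 13 7)(9 16 11 10 12)|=30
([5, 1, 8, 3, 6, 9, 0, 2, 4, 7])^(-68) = [2, 1, 0, 3, 9, 8, 7, 6, 5, 4]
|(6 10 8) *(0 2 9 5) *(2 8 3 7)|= |(0 8 6 10 3 7 2 9 5)|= 9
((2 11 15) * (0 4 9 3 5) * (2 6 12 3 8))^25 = (0 8 15 3 4 2 6 5 9 11 12) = ((0 4 9 8 2 11 15 6 12 3 5))^25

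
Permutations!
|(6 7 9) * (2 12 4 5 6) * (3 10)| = 14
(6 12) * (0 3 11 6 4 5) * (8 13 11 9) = (0 3 9 8 13 11 6 12 4 5) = [3, 1, 2, 9, 5, 0, 12, 7, 13, 8, 10, 6, 4, 11]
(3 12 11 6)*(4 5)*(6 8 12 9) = (3 9 6)(4 5)(8 12 11) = [0, 1, 2, 9, 5, 4, 3, 7, 12, 6, 10, 8, 11]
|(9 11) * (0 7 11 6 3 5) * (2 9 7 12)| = |(0 12 2 9 6 3 5)(7 11)| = 14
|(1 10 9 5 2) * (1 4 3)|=7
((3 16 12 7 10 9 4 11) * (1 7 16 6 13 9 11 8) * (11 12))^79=(1 6 10 9 16 8 3 7 13 12 4 11)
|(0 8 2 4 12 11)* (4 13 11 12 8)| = 6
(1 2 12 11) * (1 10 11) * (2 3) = (1 3 2 12)(10 11) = [0, 3, 12, 2, 4, 5, 6, 7, 8, 9, 11, 10, 1]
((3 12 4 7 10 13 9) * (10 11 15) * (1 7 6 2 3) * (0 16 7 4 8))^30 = (16)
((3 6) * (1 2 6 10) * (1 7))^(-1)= (1 7 10 3 6 2)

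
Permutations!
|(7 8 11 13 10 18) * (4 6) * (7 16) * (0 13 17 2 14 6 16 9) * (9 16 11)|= 24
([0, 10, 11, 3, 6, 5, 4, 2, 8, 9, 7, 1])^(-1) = [0, 11, 7, 3, 6, 5, 4, 10, 8, 9, 1, 2]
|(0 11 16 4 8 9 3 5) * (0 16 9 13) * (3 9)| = |(0 11 3 5 16 4 8 13)| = 8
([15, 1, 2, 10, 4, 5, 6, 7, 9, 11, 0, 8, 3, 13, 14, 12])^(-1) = (0 10 3 12 15)(8 11 9)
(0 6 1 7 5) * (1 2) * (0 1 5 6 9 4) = (0 9 4)(1 7 6 2 5) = [9, 7, 5, 3, 0, 1, 2, 6, 8, 4]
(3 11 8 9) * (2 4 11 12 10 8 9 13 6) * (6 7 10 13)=(2 4 11 9 3 12 13 7 10 8 6)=[0, 1, 4, 12, 11, 5, 2, 10, 6, 3, 8, 9, 13, 7]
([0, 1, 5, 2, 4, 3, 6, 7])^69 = (7)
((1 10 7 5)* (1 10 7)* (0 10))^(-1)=(0 5 7 1 10)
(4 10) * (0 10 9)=(0 10 4 9)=[10, 1, 2, 3, 9, 5, 6, 7, 8, 0, 4]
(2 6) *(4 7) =[0, 1, 6, 3, 7, 5, 2, 4] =(2 6)(4 7)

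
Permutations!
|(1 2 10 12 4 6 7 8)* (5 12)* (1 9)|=|(1 2 10 5 12 4 6 7 8 9)|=10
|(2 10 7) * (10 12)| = |(2 12 10 7)| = 4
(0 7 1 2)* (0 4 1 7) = (7)(1 2 4) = [0, 2, 4, 3, 1, 5, 6, 7]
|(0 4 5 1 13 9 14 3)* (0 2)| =9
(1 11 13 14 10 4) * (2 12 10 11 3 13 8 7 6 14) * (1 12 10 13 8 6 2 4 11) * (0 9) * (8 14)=[9, 3, 10, 14, 12, 5, 8, 2, 7, 0, 11, 6, 13, 4, 1]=(0 9)(1 3 14)(2 10 11 6 8 7)(4 12 13)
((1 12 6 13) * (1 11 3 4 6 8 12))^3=(3 13 4 11 6)(8 12)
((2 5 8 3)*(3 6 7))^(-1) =(2 3 7 6 8 5)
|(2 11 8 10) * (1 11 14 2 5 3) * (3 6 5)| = 10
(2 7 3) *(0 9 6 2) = (0 9 6 2 7 3) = [9, 1, 7, 0, 4, 5, 2, 3, 8, 6]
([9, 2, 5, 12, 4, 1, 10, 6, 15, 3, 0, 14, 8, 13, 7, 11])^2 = [3, 5, 1, 8, 4, 2, 0, 10, 11, 12, 9, 7, 15, 13, 6, 14]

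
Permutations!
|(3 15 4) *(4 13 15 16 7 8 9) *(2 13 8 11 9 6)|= |(2 13 15 8 6)(3 16 7 11 9 4)|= 30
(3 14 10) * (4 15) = (3 14 10)(4 15) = [0, 1, 2, 14, 15, 5, 6, 7, 8, 9, 3, 11, 12, 13, 10, 4]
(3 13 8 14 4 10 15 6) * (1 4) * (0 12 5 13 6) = (0 12 5 13 8 14 1 4 10 15)(3 6) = [12, 4, 2, 6, 10, 13, 3, 7, 14, 9, 15, 11, 5, 8, 1, 0]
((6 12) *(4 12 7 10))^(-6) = ((4 12 6 7 10))^(-6) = (4 10 7 6 12)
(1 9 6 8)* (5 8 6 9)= (9)(1 5 8)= [0, 5, 2, 3, 4, 8, 6, 7, 1, 9]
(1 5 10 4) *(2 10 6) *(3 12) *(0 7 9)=[7, 5, 10, 12, 1, 6, 2, 9, 8, 0, 4, 11, 3]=(0 7 9)(1 5 6 2 10 4)(3 12)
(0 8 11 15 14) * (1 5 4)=(0 8 11 15 14)(1 5 4)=[8, 5, 2, 3, 1, 4, 6, 7, 11, 9, 10, 15, 12, 13, 0, 14]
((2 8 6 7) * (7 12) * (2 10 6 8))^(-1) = ((6 12 7 10))^(-1) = (6 10 7 12)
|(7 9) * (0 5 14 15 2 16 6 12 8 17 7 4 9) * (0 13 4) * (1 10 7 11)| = |(0 5 14 15 2 16 6 12 8 17 11 1 10 7 13 4 9)| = 17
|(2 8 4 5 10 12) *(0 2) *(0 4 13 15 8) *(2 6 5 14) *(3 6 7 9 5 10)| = 33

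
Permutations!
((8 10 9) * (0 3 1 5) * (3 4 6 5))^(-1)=(0 5 6 4)(1 3)(8 9 10)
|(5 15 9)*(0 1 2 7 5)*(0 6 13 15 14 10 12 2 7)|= |(0 1 7 5 14 10 12 2)(6 13 15 9)|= 8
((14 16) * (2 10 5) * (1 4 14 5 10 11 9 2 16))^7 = ((1 4 14)(2 11 9)(5 16))^7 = (1 4 14)(2 11 9)(5 16)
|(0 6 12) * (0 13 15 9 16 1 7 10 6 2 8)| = 9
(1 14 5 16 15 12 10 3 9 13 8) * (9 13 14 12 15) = (1 12 10 3 13 8)(5 16 9 14) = [0, 12, 2, 13, 4, 16, 6, 7, 1, 14, 3, 11, 10, 8, 5, 15, 9]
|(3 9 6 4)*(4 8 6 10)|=4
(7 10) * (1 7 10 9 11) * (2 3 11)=[0, 7, 3, 11, 4, 5, 6, 9, 8, 2, 10, 1]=(1 7 9 2 3 11)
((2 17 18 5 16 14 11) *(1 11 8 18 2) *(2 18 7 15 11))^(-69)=((1 2 17 18 5 16 14 8 7 15 11))^(-69)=(1 7 16 17 11 8 5 2 15 14 18)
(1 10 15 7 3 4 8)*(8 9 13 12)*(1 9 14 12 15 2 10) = (2 10)(3 4 14 12 8 9 13 15 7) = [0, 1, 10, 4, 14, 5, 6, 3, 9, 13, 2, 11, 8, 15, 12, 7]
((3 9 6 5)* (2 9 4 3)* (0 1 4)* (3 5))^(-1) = ((0 1 4 5 2 9 6 3))^(-1) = (0 3 6 9 2 5 4 1)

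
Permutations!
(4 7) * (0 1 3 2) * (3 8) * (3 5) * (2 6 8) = (0 1 2)(3 6 8 5)(4 7) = [1, 2, 0, 6, 7, 3, 8, 4, 5]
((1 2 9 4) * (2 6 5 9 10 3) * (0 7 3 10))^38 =((10)(0 7 3 2)(1 6 5 9 4))^38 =(10)(0 3)(1 9 6 4 5)(2 7)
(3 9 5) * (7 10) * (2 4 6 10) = [0, 1, 4, 9, 6, 3, 10, 2, 8, 5, 7] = (2 4 6 10 7)(3 9 5)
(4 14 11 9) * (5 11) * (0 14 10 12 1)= (0 14 5 11 9 4 10 12 1)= [14, 0, 2, 3, 10, 11, 6, 7, 8, 4, 12, 9, 1, 13, 5]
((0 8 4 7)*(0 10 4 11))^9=((0 8 11)(4 7 10))^9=(11)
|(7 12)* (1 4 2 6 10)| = 10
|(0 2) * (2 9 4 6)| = 5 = |(0 9 4 6 2)|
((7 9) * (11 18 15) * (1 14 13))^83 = ((1 14 13)(7 9)(11 18 15))^83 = (1 13 14)(7 9)(11 15 18)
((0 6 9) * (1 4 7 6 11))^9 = (0 1 7 9 11 4 6)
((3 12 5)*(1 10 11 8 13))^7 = (1 11 13 10 8)(3 12 5)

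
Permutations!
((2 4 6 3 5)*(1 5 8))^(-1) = (1 8 3 6 4 2 5)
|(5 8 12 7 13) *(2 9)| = |(2 9)(5 8 12 7 13)| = 10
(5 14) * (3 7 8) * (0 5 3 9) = (0 5 14 3 7 8 9) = [5, 1, 2, 7, 4, 14, 6, 8, 9, 0, 10, 11, 12, 13, 3]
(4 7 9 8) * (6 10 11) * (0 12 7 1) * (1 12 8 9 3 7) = [8, 0, 2, 7, 12, 5, 10, 3, 4, 9, 11, 6, 1] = (0 8 4 12 1)(3 7)(6 10 11)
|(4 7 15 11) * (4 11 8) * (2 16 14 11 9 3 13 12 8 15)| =|(2 16 14 11 9 3 13 12 8 4 7)| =11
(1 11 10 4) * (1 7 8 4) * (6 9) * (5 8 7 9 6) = [0, 11, 2, 3, 9, 8, 6, 7, 4, 5, 1, 10] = (1 11 10)(4 9 5 8)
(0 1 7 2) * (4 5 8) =(0 1 7 2)(4 5 8) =[1, 7, 0, 3, 5, 8, 6, 2, 4]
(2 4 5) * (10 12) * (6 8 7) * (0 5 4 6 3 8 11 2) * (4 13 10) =(0 5)(2 6 11)(3 8 7)(4 13 10 12) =[5, 1, 6, 8, 13, 0, 11, 3, 7, 9, 12, 2, 4, 10]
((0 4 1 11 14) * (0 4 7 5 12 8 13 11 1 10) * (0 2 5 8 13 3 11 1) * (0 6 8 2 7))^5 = ((1 6 8 3 11 14 4 10 7 2 5 12 13))^5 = (1 14 5 8 10 13 11 2 6 4 12 3 7)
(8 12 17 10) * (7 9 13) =[0, 1, 2, 3, 4, 5, 6, 9, 12, 13, 8, 11, 17, 7, 14, 15, 16, 10] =(7 9 13)(8 12 17 10)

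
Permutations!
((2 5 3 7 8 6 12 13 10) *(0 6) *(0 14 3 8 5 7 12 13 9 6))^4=(2 14 6 7 3 13 5 12 10 8 9)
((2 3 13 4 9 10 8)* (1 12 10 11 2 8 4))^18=((1 12 10 4 9 11 2 3 13))^18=(13)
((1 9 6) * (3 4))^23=(1 6 9)(3 4)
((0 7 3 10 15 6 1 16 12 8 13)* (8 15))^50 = (16)(0 3 8)(7 10 13)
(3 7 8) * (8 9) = [0, 1, 2, 7, 4, 5, 6, 9, 3, 8] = (3 7 9 8)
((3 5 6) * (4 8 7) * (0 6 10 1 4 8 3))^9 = ((0 6)(1 4 3 5 10)(7 8))^9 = (0 6)(1 10 5 3 4)(7 8)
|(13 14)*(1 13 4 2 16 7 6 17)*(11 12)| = 18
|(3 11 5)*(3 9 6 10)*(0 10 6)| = |(0 10 3 11 5 9)| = 6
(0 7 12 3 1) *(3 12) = [7, 0, 2, 1, 4, 5, 6, 3, 8, 9, 10, 11, 12] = (12)(0 7 3 1)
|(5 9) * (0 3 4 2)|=|(0 3 4 2)(5 9)|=4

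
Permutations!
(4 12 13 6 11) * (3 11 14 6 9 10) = [0, 1, 2, 11, 12, 5, 14, 7, 8, 10, 3, 4, 13, 9, 6] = (3 11 4 12 13 9 10)(6 14)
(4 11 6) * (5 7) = (4 11 6)(5 7) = [0, 1, 2, 3, 11, 7, 4, 5, 8, 9, 10, 6]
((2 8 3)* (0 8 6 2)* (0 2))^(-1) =((0 8 3 2 6))^(-1) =(0 6 2 3 8)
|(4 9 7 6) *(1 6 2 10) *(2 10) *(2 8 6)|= 8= |(1 2 8 6 4 9 7 10)|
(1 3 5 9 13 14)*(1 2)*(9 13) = (1 3 5 13 14 2) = [0, 3, 1, 5, 4, 13, 6, 7, 8, 9, 10, 11, 12, 14, 2]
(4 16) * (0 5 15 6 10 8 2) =(0 5 15 6 10 8 2)(4 16) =[5, 1, 0, 3, 16, 15, 10, 7, 2, 9, 8, 11, 12, 13, 14, 6, 4]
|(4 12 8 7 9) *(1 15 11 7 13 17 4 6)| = 30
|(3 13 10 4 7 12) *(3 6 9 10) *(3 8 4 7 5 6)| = |(3 13 8 4 5 6 9 10 7 12)| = 10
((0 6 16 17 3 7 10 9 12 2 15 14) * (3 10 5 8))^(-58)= ((0 6 16 17 10 9 12 2 15 14)(3 7 5 8))^(-58)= (0 16 10 12 15)(2 14 6 17 9)(3 5)(7 8)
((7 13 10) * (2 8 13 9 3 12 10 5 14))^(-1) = ((2 8 13 5 14)(3 12 10 7 9))^(-1) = (2 14 5 13 8)(3 9 7 10 12)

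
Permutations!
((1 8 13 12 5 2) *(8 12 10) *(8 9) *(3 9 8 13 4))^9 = (1 12 5 2)(3 10)(4 13)(8 9)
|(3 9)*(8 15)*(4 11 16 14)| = |(3 9)(4 11 16 14)(8 15)| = 4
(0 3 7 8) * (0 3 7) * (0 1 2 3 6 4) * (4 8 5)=(0 7 5 4)(1 2 3)(6 8)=[7, 2, 3, 1, 0, 4, 8, 5, 6]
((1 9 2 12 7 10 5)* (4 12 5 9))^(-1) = (1 5 2 9 10 7 12 4)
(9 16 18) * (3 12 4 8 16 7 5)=(3 12 4 8 16 18 9 7 5)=[0, 1, 2, 12, 8, 3, 6, 5, 16, 7, 10, 11, 4, 13, 14, 15, 18, 17, 9]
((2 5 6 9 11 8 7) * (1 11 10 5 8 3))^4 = (1 11 3)(2 8 7)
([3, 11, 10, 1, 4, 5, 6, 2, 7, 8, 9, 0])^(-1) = (0 11 1 3)(2 7 8 9 10)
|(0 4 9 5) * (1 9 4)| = |(0 1 9 5)| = 4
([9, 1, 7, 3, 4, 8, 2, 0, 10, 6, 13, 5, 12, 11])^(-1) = (0 7 2 6 9)(5 11 13 10 8)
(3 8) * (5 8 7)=(3 7 5 8)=[0, 1, 2, 7, 4, 8, 6, 5, 3]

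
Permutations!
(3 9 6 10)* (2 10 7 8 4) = (2 10 3 9 6 7 8 4) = [0, 1, 10, 9, 2, 5, 7, 8, 4, 6, 3]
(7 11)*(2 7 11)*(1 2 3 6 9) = (11)(1 2 7 3 6 9) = [0, 2, 7, 6, 4, 5, 9, 3, 8, 1, 10, 11]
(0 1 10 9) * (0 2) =[1, 10, 0, 3, 4, 5, 6, 7, 8, 2, 9] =(0 1 10 9 2)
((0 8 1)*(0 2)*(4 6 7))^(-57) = (0 2 1 8) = ((0 8 1 2)(4 6 7))^(-57)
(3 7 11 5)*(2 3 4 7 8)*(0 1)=[1, 0, 3, 8, 7, 4, 6, 11, 2, 9, 10, 5]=(0 1)(2 3 8)(4 7 11 5)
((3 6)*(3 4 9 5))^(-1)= (3 5 9 4 6)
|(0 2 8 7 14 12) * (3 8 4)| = |(0 2 4 3 8 7 14 12)| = 8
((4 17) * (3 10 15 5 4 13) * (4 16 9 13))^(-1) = ((3 10 15 5 16 9 13)(4 17))^(-1) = (3 13 9 16 5 15 10)(4 17)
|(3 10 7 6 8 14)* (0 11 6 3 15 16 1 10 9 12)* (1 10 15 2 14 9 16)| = |(0 11 6 8 9 12)(1 15)(2 14)(3 16 10 7)| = 12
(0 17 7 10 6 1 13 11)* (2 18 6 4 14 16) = [17, 13, 18, 3, 14, 5, 1, 10, 8, 9, 4, 0, 12, 11, 16, 15, 2, 7, 6] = (0 17 7 10 4 14 16 2 18 6 1 13 11)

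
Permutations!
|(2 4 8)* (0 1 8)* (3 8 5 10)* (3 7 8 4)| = 9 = |(0 1 5 10 7 8 2 3 4)|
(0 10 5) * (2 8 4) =(0 10 5)(2 8 4) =[10, 1, 8, 3, 2, 0, 6, 7, 4, 9, 5]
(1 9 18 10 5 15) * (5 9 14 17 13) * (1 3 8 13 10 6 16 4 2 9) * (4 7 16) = (1 14 17 10)(2 9 18 6 4)(3 8 13 5 15)(7 16) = [0, 14, 9, 8, 2, 15, 4, 16, 13, 18, 1, 11, 12, 5, 17, 3, 7, 10, 6]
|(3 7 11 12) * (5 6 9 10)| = 4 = |(3 7 11 12)(5 6 9 10)|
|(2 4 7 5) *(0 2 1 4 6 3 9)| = 20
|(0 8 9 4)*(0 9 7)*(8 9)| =5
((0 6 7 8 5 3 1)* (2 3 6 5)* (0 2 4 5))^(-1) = ((1 2 3)(4 5 6 7 8))^(-1) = (1 3 2)(4 8 7 6 5)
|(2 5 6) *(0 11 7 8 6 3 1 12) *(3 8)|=12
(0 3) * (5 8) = (0 3)(5 8) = [3, 1, 2, 0, 4, 8, 6, 7, 5]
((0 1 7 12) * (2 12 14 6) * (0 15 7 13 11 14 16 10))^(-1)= ((0 1 13 11 14 6 2 12 15 7 16 10))^(-1)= (0 10 16 7 15 12 2 6 14 11 13 1)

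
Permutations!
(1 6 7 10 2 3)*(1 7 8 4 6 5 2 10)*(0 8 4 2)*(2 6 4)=(10)(0 8 6 2 3 7 1 5)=[8, 5, 3, 7, 4, 0, 2, 1, 6, 9, 10]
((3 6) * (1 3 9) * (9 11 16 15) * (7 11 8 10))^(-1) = ((1 3 6 8 10 7 11 16 15 9))^(-1) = (1 9 15 16 11 7 10 8 6 3)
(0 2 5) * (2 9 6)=(0 9 6 2 5)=[9, 1, 5, 3, 4, 0, 2, 7, 8, 6]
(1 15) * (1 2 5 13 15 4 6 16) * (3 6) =(1 4 3 6 16)(2 5 13 15) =[0, 4, 5, 6, 3, 13, 16, 7, 8, 9, 10, 11, 12, 15, 14, 2, 1]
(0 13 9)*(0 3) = [13, 1, 2, 0, 4, 5, 6, 7, 8, 3, 10, 11, 12, 9] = (0 13 9 3)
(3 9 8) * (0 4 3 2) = (0 4 3 9 8 2) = [4, 1, 0, 9, 3, 5, 6, 7, 2, 8]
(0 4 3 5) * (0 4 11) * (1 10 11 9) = (0 9 1 10 11)(3 5 4) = [9, 10, 2, 5, 3, 4, 6, 7, 8, 1, 11, 0]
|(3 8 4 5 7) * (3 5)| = 6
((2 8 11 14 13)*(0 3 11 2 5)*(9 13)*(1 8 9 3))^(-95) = (0 2 5 8 13 1 9)(3 11 14)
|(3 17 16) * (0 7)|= 6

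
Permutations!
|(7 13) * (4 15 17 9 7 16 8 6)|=9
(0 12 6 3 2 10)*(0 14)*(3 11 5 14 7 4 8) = [12, 1, 10, 2, 8, 14, 11, 4, 3, 9, 7, 5, 6, 13, 0] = (0 12 6 11 5 14)(2 10 7 4 8 3)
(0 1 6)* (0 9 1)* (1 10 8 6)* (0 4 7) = (0 4 7)(6 9 10 8) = [4, 1, 2, 3, 7, 5, 9, 0, 6, 10, 8]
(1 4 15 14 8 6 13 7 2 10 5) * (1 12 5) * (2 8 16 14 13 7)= [0, 4, 10, 3, 15, 12, 7, 8, 6, 9, 1, 11, 5, 2, 16, 13, 14]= (1 4 15 13 2 10)(5 12)(6 7 8)(14 16)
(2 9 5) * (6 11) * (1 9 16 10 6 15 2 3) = (1 9 5 3)(2 16 10 6 11 15) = [0, 9, 16, 1, 4, 3, 11, 7, 8, 5, 6, 15, 12, 13, 14, 2, 10]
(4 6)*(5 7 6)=(4 5 7 6)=[0, 1, 2, 3, 5, 7, 4, 6]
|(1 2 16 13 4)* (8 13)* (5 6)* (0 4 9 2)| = |(0 4 1)(2 16 8 13 9)(5 6)| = 30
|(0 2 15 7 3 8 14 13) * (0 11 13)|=|(0 2 15 7 3 8 14)(11 13)|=14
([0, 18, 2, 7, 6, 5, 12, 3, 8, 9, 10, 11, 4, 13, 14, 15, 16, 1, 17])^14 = (1 17 18)(4 12 6)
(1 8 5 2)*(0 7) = (0 7)(1 8 5 2) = [7, 8, 1, 3, 4, 2, 6, 0, 5]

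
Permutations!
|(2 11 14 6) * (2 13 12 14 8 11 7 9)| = 12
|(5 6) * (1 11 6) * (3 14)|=4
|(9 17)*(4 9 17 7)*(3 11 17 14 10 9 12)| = 9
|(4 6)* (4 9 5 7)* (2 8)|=|(2 8)(4 6 9 5 7)|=10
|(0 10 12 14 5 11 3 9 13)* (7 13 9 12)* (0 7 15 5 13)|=|(0 10 15 5 11 3 12 14 13 7)|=10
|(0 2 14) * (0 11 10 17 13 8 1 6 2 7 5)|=|(0 7 5)(1 6 2 14 11 10 17 13 8)|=9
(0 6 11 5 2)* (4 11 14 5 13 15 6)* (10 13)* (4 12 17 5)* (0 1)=(0 12 17 5 2 1)(4 11 10 13 15 6 14)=[12, 0, 1, 3, 11, 2, 14, 7, 8, 9, 13, 10, 17, 15, 4, 6, 16, 5]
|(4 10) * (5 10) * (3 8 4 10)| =|(10)(3 8 4 5)| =4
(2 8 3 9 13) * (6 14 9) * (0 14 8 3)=[14, 1, 3, 6, 4, 5, 8, 7, 0, 13, 10, 11, 12, 2, 9]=(0 14 9 13 2 3 6 8)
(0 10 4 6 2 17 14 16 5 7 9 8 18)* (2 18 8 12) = (0 10 4 6 18)(2 17 14 16 5 7 9 12) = [10, 1, 17, 3, 6, 7, 18, 9, 8, 12, 4, 11, 2, 13, 16, 15, 5, 14, 0]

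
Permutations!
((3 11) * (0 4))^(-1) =((0 4)(3 11))^(-1) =(0 4)(3 11)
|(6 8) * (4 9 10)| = 6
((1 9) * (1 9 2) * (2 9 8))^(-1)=((1 9 8 2))^(-1)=(1 2 8 9)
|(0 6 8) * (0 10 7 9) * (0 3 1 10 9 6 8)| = |(0 8 9 3 1 10 7 6)| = 8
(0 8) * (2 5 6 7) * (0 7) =[8, 1, 5, 3, 4, 6, 0, 2, 7] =(0 8 7 2 5 6)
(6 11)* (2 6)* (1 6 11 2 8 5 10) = (1 6 2 11 8 5 10) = [0, 6, 11, 3, 4, 10, 2, 7, 5, 9, 1, 8]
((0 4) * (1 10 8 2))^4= (10)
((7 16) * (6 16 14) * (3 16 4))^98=(3 7 6)(4 16 14)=((3 16 7 14 6 4))^98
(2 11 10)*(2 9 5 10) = (2 11)(5 10 9) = [0, 1, 11, 3, 4, 10, 6, 7, 8, 5, 9, 2]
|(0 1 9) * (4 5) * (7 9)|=4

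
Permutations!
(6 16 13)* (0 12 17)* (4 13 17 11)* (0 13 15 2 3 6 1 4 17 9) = (0 12 11 17 13 1 4 15 2 3 6 16 9) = [12, 4, 3, 6, 15, 5, 16, 7, 8, 0, 10, 17, 11, 1, 14, 2, 9, 13]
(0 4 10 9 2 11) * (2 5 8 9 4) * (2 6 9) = (0 6 9 5 8 2 11)(4 10) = [6, 1, 11, 3, 10, 8, 9, 7, 2, 5, 4, 0]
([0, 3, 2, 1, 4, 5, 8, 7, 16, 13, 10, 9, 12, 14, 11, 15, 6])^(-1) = [0, 3, 2, 1, 4, 5, 16, 7, 6, 11, 10, 14, 12, 9, 13, 15, 8]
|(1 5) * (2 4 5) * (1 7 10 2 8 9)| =|(1 8 9)(2 4 5 7 10)| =15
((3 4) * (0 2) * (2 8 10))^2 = (0 10)(2 8)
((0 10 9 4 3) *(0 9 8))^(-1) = ((0 10 8)(3 9 4))^(-1) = (0 8 10)(3 4 9)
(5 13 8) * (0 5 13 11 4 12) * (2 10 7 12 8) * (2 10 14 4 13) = [5, 1, 14, 3, 8, 11, 6, 12, 2, 9, 7, 13, 0, 10, 4] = (0 5 11 13 10 7 12)(2 14 4 8)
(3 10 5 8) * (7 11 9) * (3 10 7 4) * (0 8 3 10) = (0 8)(3 7 11 9 4 10 5) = [8, 1, 2, 7, 10, 3, 6, 11, 0, 4, 5, 9]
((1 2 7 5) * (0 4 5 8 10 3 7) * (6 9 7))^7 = ((0 4 5 1 2)(3 6 9 7 8 10))^7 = (0 5 2 4 1)(3 6 9 7 8 10)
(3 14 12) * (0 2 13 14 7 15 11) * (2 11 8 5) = [11, 1, 13, 7, 4, 2, 6, 15, 5, 9, 10, 0, 3, 14, 12, 8] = (0 11)(2 13 14 12 3 7 15 8 5)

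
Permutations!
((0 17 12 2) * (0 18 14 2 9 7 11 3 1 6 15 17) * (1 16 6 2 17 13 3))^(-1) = ((1 2 18 14 17 12 9 7 11)(3 16 6 15 13))^(-1) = (1 11 7 9 12 17 14 18 2)(3 13 15 6 16)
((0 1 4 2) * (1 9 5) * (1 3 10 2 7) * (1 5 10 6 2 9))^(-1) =(0 2 6 3 5 7 4 1)(9 10)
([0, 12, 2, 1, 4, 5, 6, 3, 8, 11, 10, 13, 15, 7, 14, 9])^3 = [0, 9, 2, 15, 4, 5, 6, 12, 8, 7, 10, 3, 11, 1, 14, 13]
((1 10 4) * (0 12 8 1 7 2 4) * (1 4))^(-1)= ((0 12 8 4 7 2 1 10))^(-1)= (0 10 1 2 7 4 8 12)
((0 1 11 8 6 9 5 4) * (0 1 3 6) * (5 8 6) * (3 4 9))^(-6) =(0 11 5)(1 3 8)(4 6 9)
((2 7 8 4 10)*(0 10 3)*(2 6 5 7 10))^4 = ((0 2 10 6 5 7 8 4 3))^4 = (0 5 3 6 4 10 8 2 7)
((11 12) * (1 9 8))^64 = (12)(1 9 8)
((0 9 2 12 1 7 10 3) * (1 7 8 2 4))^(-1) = ((0 9 4 1 8 2 12 7 10 3))^(-1) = (0 3 10 7 12 2 8 1 4 9)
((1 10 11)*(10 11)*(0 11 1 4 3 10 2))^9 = (0 3)(2 4)(10 11)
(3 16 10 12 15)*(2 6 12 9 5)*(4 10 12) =[0, 1, 6, 16, 10, 2, 4, 7, 8, 5, 9, 11, 15, 13, 14, 3, 12] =(2 6 4 10 9 5)(3 16 12 15)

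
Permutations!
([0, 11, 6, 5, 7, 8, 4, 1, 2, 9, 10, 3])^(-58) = (1 2 11 6 3 4 5 7 8)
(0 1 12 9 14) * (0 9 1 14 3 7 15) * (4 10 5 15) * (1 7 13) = (0 14 9 3 13 1 12 7 4 10 5 15) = [14, 12, 2, 13, 10, 15, 6, 4, 8, 3, 5, 11, 7, 1, 9, 0]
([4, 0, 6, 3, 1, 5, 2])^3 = (2 6)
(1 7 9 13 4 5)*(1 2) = [0, 7, 1, 3, 5, 2, 6, 9, 8, 13, 10, 11, 12, 4] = (1 7 9 13 4 5 2)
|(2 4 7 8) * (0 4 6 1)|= 7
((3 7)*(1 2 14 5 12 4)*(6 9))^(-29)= (1 2 14 5 12 4)(3 7)(6 9)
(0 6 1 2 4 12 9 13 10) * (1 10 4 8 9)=[6, 2, 8, 3, 12, 5, 10, 7, 9, 13, 0, 11, 1, 4]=(0 6 10)(1 2 8 9 13 4 12)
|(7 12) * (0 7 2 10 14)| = 6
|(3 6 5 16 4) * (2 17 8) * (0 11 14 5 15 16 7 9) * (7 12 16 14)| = |(0 11 7 9)(2 17 8)(3 6 15 14 5 12 16 4)| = 24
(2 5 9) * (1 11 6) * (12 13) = [0, 11, 5, 3, 4, 9, 1, 7, 8, 2, 10, 6, 13, 12] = (1 11 6)(2 5 9)(12 13)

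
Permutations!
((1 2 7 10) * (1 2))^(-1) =(2 10 7)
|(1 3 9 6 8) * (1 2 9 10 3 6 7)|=6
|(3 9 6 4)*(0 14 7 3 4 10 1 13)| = |(0 14 7 3 9 6 10 1 13)| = 9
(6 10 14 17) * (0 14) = (0 14 17 6 10) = [14, 1, 2, 3, 4, 5, 10, 7, 8, 9, 0, 11, 12, 13, 17, 15, 16, 6]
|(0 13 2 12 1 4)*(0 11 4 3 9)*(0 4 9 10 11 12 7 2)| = 14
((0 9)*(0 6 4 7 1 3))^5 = ((0 9 6 4 7 1 3))^5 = (0 1 4 9 3 7 6)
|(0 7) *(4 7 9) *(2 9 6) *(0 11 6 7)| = |(0 7 11 6 2 9 4)| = 7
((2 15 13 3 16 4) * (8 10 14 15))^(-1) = ((2 8 10 14 15 13 3 16 4))^(-1) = (2 4 16 3 13 15 14 10 8)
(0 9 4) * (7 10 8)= [9, 1, 2, 3, 0, 5, 6, 10, 7, 4, 8]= (0 9 4)(7 10 8)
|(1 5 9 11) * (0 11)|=|(0 11 1 5 9)|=5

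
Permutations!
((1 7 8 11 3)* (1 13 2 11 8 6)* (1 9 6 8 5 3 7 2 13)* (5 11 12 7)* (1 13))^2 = (1 12 8 5 13 2 7 11 3)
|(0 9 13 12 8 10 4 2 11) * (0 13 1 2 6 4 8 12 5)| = 14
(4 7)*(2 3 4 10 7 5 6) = [0, 1, 3, 4, 5, 6, 2, 10, 8, 9, 7] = (2 3 4 5 6)(7 10)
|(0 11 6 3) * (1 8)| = 4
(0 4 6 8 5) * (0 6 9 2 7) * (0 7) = (0 4 9 2)(5 6 8) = [4, 1, 0, 3, 9, 6, 8, 7, 5, 2]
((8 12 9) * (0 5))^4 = ((0 5)(8 12 9))^4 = (8 12 9)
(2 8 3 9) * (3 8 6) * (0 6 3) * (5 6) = (0 5 6)(2 3 9) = [5, 1, 3, 9, 4, 6, 0, 7, 8, 2]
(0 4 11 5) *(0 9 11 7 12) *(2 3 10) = (0 4 7 12)(2 3 10)(5 9 11) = [4, 1, 3, 10, 7, 9, 6, 12, 8, 11, 2, 5, 0]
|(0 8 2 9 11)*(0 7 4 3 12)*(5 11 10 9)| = |(0 8 2 5 11 7 4 3 12)(9 10)| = 18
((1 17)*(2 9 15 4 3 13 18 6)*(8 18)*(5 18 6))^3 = (1 17)(2 4 8 9 3 6 15 13)(5 18)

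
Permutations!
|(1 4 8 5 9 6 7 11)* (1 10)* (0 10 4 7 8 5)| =|(0 10 1 7 11 4 5 9 6 8)| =10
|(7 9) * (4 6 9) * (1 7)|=|(1 7 4 6 9)|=5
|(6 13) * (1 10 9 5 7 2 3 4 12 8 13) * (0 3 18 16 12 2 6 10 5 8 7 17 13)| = |(0 3 4 2 18 16 12 7 6 1 5 17 13 10 9 8)| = 16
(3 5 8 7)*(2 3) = (2 3 5 8 7) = [0, 1, 3, 5, 4, 8, 6, 2, 7]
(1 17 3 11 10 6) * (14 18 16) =(1 17 3 11 10 6)(14 18 16) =[0, 17, 2, 11, 4, 5, 1, 7, 8, 9, 6, 10, 12, 13, 18, 15, 14, 3, 16]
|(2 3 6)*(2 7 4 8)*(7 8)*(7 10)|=|(2 3 6 8)(4 10 7)|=12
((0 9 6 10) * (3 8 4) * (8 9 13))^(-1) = (0 10 6 9 3 4 8 13)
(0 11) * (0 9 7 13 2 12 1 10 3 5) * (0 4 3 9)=(0 11)(1 10 9 7 13 2 12)(3 5 4)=[11, 10, 12, 5, 3, 4, 6, 13, 8, 7, 9, 0, 1, 2]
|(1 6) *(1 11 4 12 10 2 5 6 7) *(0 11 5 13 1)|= 18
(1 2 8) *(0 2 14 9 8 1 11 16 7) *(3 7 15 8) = (0 2 1 14 9 3 7)(8 11 16 15) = [2, 14, 1, 7, 4, 5, 6, 0, 11, 3, 10, 16, 12, 13, 9, 8, 15]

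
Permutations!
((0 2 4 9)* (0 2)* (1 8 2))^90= ((1 8 2 4 9))^90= (9)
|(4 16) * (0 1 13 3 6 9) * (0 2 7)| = |(0 1 13 3 6 9 2 7)(4 16)| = 8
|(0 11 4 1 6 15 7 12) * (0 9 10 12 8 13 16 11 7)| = 30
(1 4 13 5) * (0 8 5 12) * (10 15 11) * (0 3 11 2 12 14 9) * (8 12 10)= [12, 4, 10, 11, 13, 1, 6, 7, 5, 0, 15, 8, 3, 14, 9, 2]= (0 12 3 11 8 5 1 4 13 14 9)(2 10 15)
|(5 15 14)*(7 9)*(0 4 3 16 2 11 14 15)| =|(0 4 3 16 2 11 14 5)(7 9)| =8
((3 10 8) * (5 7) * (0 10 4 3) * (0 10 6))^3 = (0 6)(3 4)(5 7)(8 10)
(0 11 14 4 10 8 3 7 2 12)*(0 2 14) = (0 11)(2 12)(3 7 14 4 10 8) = [11, 1, 12, 7, 10, 5, 6, 14, 3, 9, 8, 0, 2, 13, 4]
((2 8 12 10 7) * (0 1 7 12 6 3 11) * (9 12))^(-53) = ((0 1 7 2 8 6 3 11)(9 12 10))^(-53) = (0 2 3 1 8 11 7 6)(9 12 10)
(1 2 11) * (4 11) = (1 2 4 11) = [0, 2, 4, 3, 11, 5, 6, 7, 8, 9, 10, 1]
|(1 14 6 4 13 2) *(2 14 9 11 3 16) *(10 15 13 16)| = 12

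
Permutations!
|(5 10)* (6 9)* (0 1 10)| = |(0 1 10 5)(6 9)| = 4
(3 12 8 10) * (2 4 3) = (2 4 3 12 8 10) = [0, 1, 4, 12, 3, 5, 6, 7, 10, 9, 2, 11, 8]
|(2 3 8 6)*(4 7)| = |(2 3 8 6)(4 7)| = 4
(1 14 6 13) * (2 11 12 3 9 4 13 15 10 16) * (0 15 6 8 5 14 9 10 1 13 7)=(0 15 1 9 4 7)(2 11 12 3 10 16)(5 14 8)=[15, 9, 11, 10, 7, 14, 6, 0, 5, 4, 16, 12, 3, 13, 8, 1, 2]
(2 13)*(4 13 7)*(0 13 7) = (0 13 2)(4 7) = [13, 1, 0, 3, 7, 5, 6, 4, 8, 9, 10, 11, 12, 2]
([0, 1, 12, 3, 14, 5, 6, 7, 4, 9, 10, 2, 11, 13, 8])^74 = (2 11 12)(4 8 14)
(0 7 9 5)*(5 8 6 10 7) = [5, 1, 2, 3, 4, 0, 10, 9, 6, 8, 7] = (0 5)(6 10 7 9 8)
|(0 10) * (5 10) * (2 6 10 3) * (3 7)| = 7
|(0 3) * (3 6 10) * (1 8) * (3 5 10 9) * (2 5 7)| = 4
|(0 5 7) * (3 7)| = |(0 5 3 7)| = 4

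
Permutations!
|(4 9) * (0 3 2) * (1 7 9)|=12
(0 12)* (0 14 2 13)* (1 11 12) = (0 1 11 12 14 2 13) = [1, 11, 13, 3, 4, 5, 6, 7, 8, 9, 10, 12, 14, 0, 2]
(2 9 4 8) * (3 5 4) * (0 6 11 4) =(0 6 11 4 8 2 9 3 5) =[6, 1, 9, 5, 8, 0, 11, 7, 2, 3, 10, 4]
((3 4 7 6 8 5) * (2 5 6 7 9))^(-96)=(2 9 4 3 5)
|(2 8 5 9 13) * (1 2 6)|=7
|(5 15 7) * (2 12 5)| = |(2 12 5 15 7)| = 5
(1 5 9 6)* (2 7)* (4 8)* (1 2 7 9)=(1 5)(2 9 6)(4 8)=[0, 5, 9, 3, 8, 1, 2, 7, 4, 6]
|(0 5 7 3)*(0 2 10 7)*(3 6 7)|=6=|(0 5)(2 10 3)(6 7)|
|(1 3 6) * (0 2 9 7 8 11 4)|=|(0 2 9 7 8 11 4)(1 3 6)|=21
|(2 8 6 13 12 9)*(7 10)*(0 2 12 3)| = |(0 2 8 6 13 3)(7 10)(9 12)| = 6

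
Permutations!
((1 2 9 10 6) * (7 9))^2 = ((1 2 7 9 10 6))^2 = (1 7 10)(2 9 6)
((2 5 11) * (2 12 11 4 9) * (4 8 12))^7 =(12)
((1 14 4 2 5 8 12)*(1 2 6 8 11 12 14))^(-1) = ((2 5 11 12)(4 6 8 14))^(-1) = (2 12 11 5)(4 14 8 6)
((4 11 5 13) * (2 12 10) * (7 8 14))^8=(2 10 12)(7 14 8)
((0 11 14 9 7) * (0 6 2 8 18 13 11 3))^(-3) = (0 3)(2 9 13)(6 14 18)(7 11 8)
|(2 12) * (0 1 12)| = |(0 1 12 2)| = 4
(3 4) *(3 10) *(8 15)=(3 4 10)(8 15)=[0, 1, 2, 4, 10, 5, 6, 7, 15, 9, 3, 11, 12, 13, 14, 8]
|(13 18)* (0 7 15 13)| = 5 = |(0 7 15 13 18)|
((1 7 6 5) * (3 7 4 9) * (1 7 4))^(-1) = ((3 4 9)(5 7 6))^(-1) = (3 9 4)(5 6 7)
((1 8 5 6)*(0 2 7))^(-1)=((0 2 7)(1 8 5 6))^(-1)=(0 7 2)(1 6 5 8)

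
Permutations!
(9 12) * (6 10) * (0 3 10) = (0 3 10 6)(9 12) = [3, 1, 2, 10, 4, 5, 0, 7, 8, 12, 6, 11, 9]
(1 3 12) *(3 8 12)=(1 8 12)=[0, 8, 2, 3, 4, 5, 6, 7, 12, 9, 10, 11, 1]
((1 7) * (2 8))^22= ((1 7)(2 8))^22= (8)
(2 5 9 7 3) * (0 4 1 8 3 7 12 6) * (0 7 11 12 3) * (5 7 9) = (0 4 1 8)(2 7 11 12 6 9 3) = [4, 8, 7, 2, 1, 5, 9, 11, 0, 3, 10, 12, 6]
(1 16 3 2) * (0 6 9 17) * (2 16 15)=(0 6 9 17)(1 15 2)(3 16)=[6, 15, 1, 16, 4, 5, 9, 7, 8, 17, 10, 11, 12, 13, 14, 2, 3, 0]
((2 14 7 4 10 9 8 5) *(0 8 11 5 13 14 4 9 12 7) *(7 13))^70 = (0 13 10 2 11 7)(4 5 9 8 14 12) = ((0 8 7 9 11 5 2 4 10 12 13 14))^70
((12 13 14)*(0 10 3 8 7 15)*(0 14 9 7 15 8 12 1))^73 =((0 10 3 12 13 9 7 8 15 14 1))^73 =(0 8 12 1 7 3 14 9 10 15 13)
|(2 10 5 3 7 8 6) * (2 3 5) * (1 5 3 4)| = 14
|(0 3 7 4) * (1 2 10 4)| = |(0 3 7 1 2 10 4)| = 7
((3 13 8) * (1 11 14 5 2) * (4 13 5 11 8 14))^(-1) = (1 2 5 3 8)(4 11 14 13)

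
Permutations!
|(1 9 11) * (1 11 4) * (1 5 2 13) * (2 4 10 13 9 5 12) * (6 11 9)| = |(1 5 4 12 2 6 11 9 10 13)| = 10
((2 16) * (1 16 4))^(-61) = ((1 16 2 4))^(-61) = (1 4 2 16)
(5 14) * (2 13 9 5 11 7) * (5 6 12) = (2 13 9 6 12 5 14 11 7) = [0, 1, 13, 3, 4, 14, 12, 2, 8, 6, 10, 7, 5, 9, 11]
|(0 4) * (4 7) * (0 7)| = 2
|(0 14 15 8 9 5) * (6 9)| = 7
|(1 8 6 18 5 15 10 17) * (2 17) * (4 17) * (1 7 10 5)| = 20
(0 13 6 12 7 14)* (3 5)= (0 13 6 12 7 14)(3 5)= [13, 1, 2, 5, 4, 3, 12, 14, 8, 9, 10, 11, 7, 6, 0]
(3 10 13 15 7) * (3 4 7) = (3 10 13 15)(4 7) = [0, 1, 2, 10, 7, 5, 6, 4, 8, 9, 13, 11, 12, 15, 14, 3]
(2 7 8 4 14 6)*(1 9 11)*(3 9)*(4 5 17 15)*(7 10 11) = (1 3 9 7 8 5 17 15 4 14 6 2 10 11) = [0, 3, 10, 9, 14, 17, 2, 8, 5, 7, 11, 1, 12, 13, 6, 4, 16, 15]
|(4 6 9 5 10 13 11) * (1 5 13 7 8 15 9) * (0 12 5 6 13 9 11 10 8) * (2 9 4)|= |(0 12 5 8 15 11 2 9 4 13 10 7)(1 6)|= 12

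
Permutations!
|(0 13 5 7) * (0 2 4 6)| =7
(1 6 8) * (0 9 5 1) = (0 9 5 1 6 8) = [9, 6, 2, 3, 4, 1, 8, 7, 0, 5]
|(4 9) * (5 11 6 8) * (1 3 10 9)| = |(1 3 10 9 4)(5 11 6 8)| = 20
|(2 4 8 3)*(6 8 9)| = 6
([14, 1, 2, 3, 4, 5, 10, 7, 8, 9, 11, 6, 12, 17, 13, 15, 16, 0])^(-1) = [17, 1, 2, 3, 4, 5, 11, 7, 8, 9, 6, 10, 12, 14, 0, 15, 16, 13]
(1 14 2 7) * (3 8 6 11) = [0, 14, 7, 8, 4, 5, 11, 1, 6, 9, 10, 3, 12, 13, 2] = (1 14 2 7)(3 8 6 11)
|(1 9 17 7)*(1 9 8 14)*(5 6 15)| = 3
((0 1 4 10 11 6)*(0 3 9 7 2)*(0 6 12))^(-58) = (0 4 11)(1 10 12)(2 3 7 6 9)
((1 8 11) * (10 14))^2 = ((1 8 11)(10 14))^2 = (14)(1 11 8)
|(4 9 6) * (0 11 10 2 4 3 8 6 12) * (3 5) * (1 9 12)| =12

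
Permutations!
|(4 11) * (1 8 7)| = |(1 8 7)(4 11)| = 6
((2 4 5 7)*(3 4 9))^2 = (2 3 5)(4 7 9)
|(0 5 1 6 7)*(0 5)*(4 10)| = 4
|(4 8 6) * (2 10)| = |(2 10)(4 8 6)| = 6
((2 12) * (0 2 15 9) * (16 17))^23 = (0 15 2 9 12)(16 17)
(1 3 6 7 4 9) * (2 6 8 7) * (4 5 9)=(1 3 8 7 5 9)(2 6)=[0, 3, 6, 8, 4, 9, 2, 5, 7, 1]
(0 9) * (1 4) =[9, 4, 2, 3, 1, 5, 6, 7, 8, 0] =(0 9)(1 4)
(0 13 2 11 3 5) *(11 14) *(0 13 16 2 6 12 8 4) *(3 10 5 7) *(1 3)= (0 16 2 14 11 10 5 13 6 12 8 4)(1 3 7)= [16, 3, 14, 7, 0, 13, 12, 1, 4, 9, 5, 10, 8, 6, 11, 15, 2]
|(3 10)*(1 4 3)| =4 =|(1 4 3 10)|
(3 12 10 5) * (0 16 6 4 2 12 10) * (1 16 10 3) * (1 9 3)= (0 10 5 9 3 1 16 6 4 2 12)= [10, 16, 12, 1, 2, 9, 4, 7, 8, 3, 5, 11, 0, 13, 14, 15, 6]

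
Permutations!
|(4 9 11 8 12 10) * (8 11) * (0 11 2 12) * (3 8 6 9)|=8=|(0 11 2 12 10 4 3 8)(6 9)|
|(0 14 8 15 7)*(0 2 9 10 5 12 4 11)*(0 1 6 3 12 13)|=30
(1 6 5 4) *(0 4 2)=[4, 6, 0, 3, 1, 2, 5]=(0 4 1 6 5 2)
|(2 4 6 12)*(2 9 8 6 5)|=|(2 4 5)(6 12 9 8)|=12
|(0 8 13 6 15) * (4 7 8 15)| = 10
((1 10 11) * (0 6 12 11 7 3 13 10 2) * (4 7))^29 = ((0 6 12 11 1 2)(3 13 10 4 7))^29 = (0 2 1 11 12 6)(3 7 4 10 13)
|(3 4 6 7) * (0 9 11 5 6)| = 8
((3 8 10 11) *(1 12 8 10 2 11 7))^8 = (12)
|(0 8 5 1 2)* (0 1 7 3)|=10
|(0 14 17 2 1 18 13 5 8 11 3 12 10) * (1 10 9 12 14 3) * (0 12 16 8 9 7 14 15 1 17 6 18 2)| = 18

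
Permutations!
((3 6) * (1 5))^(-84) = ((1 5)(3 6))^(-84) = (6)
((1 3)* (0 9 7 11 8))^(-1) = (0 8 11 7 9)(1 3)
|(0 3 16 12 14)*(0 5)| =6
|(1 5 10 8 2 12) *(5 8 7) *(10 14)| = 4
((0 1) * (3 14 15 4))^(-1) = ((0 1)(3 14 15 4))^(-1) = (0 1)(3 4 15 14)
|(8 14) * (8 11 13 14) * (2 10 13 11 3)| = |(2 10 13 14 3)| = 5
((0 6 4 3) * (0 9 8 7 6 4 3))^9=(0 4)(3 6 7 8 9)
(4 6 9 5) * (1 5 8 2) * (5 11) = [0, 11, 1, 3, 6, 4, 9, 7, 2, 8, 10, 5] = (1 11 5 4 6 9 8 2)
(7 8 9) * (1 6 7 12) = (1 6 7 8 9 12) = [0, 6, 2, 3, 4, 5, 7, 8, 9, 12, 10, 11, 1]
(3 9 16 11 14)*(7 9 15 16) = (3 15 16 11 14)(7 9) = [0, 1, 2, 15, 4, 5, 6, 9, 8, 7, 10, 14, 12, 13, 3, 16, 11]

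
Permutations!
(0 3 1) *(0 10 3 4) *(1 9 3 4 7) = [7, 10, 2, 9, 0, 5, 6, 1, 8, 3, 4] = (0 7 1 10 4)(3 9)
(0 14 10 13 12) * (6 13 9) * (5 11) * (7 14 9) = (0 9 6 13 12)(5 11)(7 14 10) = [9, 1, 2, 3, 4, 11, 13, 14, 8, 6, 7, 5, 0, 12, 10]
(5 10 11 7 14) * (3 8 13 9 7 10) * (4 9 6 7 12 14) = (3 8 13 6 7 4 9 12 14 5)(10 11) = [0, 1, 2, 8, 9, 3, 7, 4, 13, 12, 11, 10, 14, 6, 5]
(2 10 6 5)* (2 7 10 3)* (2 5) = (2 3 5 7 10 6) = [0, 1, 3, 5, 4, 7, 2, 10, 8, 9, 6]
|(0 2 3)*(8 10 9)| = |(0 2 3)(8 10 9)| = 3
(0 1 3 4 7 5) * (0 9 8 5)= (0 1 3 4 7)(5 9 8)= [1, 3, 2, 4, 7, 9, 6, 0, 5, 8]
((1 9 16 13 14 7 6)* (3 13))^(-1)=(1 6 7 14 13 3 16 9)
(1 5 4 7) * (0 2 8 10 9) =(0 2 8 10 9)(1 5 4 7) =[2, 5, 8, 3, 7, 4, 6, 1, 10, 0, 9]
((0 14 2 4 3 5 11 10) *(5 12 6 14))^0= (14)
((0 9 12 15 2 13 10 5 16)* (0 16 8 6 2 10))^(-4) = (16)(0 8 12 2 10)(5 9 6 15 13)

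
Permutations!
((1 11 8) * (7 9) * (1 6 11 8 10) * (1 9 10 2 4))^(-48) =(11)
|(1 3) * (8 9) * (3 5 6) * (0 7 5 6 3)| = 6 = |(0 7 5 3 1 6)(8 9)|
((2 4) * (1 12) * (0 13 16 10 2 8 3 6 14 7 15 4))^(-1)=((0 13 16 10 2)(1 12)(3 6 14 7 15 4 8))^(-1)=(0 2 10 16 13)(1 12)(3 8 4 15 7 14 6)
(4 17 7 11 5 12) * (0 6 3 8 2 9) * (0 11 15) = (0 6 3 8 2 9 11 5 12 4 17 7 15) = [6, 1, 9, 8, 17, 12, 3, 15, 2, 11, 10, 5, 4, 13, 14, 0, 16, 7]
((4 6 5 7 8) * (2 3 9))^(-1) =(2 9 3)(4 8 7 5 6)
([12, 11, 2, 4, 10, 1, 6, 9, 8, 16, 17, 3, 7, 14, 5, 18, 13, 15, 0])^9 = (0 11 7 4 16 17 14 18 1 12 3 9 10 13 15 5)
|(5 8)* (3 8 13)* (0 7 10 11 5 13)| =15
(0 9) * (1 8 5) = (0 9)(1 8 5) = [9, 8, 2, 3, 4, 1, 6, 7, 5, 0]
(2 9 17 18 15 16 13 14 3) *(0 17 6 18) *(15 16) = [17, 1, 9, 2, 4, 5, 18, 7, 8, 6, 10, 11, 12, 14, 3, 15, 13, 0, 16] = (0 17)(2 9 6 18 16 13 14 3)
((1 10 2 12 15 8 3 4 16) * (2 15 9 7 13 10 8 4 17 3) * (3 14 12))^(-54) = ((1 8 2 3 17 14 12 9 7 13 10 15 4 16))^(-54) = (1 2 17 12 7 10 4)(3 14 9 13 15 16 8)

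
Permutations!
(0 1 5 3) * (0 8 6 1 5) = [5, 0, 2, 8, 4, 3, 1, 7, 6] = (0 5 3 8 6 1)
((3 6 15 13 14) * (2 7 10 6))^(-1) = ((2 7 10 6 15 13 14 3))^(-1) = (2 3 14 13 15 6 10 7)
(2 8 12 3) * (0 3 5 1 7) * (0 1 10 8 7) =(0 3 2 7 1)(5 10 8 12) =[3, 0, 7, 2, 4, 10, 6, 1, 12, 9, 8, 11, 5]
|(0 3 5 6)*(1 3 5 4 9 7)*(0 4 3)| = 7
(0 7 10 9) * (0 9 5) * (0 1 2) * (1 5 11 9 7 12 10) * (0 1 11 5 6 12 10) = (0 10 5 6 12)(1 2)(7 11 9) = [10, 2, 1, 3, 4, 6, 12, 11, 8, 7, 5, 9, 0]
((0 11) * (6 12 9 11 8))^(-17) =((0 8 6 12 9 11))^(-17) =(0 8 6 12 9 11)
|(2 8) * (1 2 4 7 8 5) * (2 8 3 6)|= 8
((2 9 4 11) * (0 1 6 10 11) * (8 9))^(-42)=((0 1 6 10 11 2 8 9 4))^(-42)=(0 10 8)(1 11 9)(2 4 6)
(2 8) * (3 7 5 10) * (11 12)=(2 8)(3 7 5 10)(11 12)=[0, 1, 8, 7, 4, 10, 6, 5, 2, 9, 3, 12, 11]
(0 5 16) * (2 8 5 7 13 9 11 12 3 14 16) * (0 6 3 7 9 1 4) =(0 9 11 12 7 13 1 4)(2 8 5)(3 14 16 6) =[9, 4, 8, 14, 0, 2, 3, 13, 5, 11, 10, 12, 7, 1, 16, 15, 6]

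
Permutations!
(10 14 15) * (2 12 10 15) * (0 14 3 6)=(15)(0 14 2 12 10 3 6)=[14, 1, 12, 6, 4, 5, 0, 7, 8, 9, 3, 11, 10, 13, 2, 15]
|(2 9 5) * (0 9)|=|(0 9 5 2)|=4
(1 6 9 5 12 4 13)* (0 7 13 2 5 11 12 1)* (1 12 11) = (0 7 13)(1 6 9)(2 5 12 4) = [7, 6, 5, 3, 2, 12, 9, 13, 8, 1, 10, 11, 4, 0]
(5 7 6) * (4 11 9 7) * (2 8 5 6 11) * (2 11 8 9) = (2 9 7 8 5 4 11) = [0, 1, 9, 3, 11, 4, 6, 8, 5, 7, 10, 2]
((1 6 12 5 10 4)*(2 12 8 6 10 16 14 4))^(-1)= ((1 10 2 12 5 16 14 4)(6 8))^(-1)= (1 4 14 16 5 12 2 10)(6 8)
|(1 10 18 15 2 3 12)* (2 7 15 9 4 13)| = 18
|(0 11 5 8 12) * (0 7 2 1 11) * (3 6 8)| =9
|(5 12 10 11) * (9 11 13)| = 6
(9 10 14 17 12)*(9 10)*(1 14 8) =(1 14 17 12 10 8) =[0, 14, 2, 3, 4, 5, 6, 7, 1, 9, 8, 11, 10, 13, 17, 15, 16, 12]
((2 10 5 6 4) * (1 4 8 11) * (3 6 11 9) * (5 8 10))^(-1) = (1 11 5 2 4)(3 9 8 10 6)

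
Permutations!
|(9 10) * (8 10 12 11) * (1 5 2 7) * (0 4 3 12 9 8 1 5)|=6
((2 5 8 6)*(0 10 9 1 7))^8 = ((0 10 9 1 7)(2 5 8 6))^8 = (0 1 10 7 9)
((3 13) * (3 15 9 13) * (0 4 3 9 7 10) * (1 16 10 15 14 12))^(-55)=((0 4 3 9 13 14 12 1 16 10)(7 15))^(-55)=(0 14)(1 3)(4 12)(7 15)(9 16)(10 13)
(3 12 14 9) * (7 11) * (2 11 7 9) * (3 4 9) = (2 11 3 12 14)(4 9) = [0, 1, 11, 12, 9, 5, 6, 7, 8, 4, 10, 3, 14, 13, 2]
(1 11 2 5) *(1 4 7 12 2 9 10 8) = (1 11 9 10 8)(2 5 4 7 12) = [0, 11, 5, 3, 7, 4, 6, 12, 1, 10, 8, 9, 2]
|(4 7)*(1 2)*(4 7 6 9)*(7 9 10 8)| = 6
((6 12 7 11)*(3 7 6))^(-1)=((3 7 11)(6 12))^(-1)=(3 11 7)(6 12)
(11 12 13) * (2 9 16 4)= (2 9 16 4)(11 12 13)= [0, 1, 9, 3, 2, 5, 6, 7, 8, 16, 10, 12, 13, 11, 14, 15, 4]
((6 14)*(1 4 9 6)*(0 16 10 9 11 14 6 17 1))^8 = ((0 16 10 9 17 1 4 11 14))^8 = (0 14 11 4 1 17 9 10 16)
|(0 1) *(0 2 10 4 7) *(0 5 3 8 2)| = 14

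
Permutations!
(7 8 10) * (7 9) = (7 8 10 9) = [0, 1, 2, 3, 4, 5, 6, 8, 10, 7, 9]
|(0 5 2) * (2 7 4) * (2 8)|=|(0 5 7 4 8 2)|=6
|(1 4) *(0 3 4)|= |(0 3 4 1)|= 4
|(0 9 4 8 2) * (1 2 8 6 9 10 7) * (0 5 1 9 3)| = |(0 10 7 9 4 6 3)(1 2 5)| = 21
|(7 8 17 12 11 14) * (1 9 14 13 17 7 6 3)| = 20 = |(1 9 14 6 3)(7 8)(11 13 17 12)|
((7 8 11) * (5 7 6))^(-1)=(5 6 11 8 7)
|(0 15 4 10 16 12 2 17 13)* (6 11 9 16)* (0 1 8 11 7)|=18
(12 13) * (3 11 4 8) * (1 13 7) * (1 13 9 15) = (1 9 15)(3 11 4 8)(7 13 12) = [0, 9, 2, 11, 8, 5, 6, 13, 3, 15, 10, 4, 7, 12, 14, 1]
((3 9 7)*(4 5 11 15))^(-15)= (4 5 11 15)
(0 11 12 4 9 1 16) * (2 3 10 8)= (0 11 12 4 9 1 16)(2 3 10 8)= [11, 16, 3, 10, 9, 5, 6, 7, 2, 1, 8, 12, 4, 13, 14, 15, 0]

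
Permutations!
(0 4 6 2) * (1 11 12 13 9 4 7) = [7, 11, 0, 3, 6, 5, 2, 1, 8, 4, 10, 12, 13, 9] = (0 7 1 11 12 13 9 4 6 2)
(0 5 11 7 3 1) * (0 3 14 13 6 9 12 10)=[5, 3, 2, 1, 4, 11, 9, 14, 8, 12, 0, 7, 10, 6, 13]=(0 5 11 7 14 13 6 9 12 10)(1 3)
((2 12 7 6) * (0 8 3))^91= ((0 8 3)(2 12 7 6))^91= (0 8 3)(2 6 7 12)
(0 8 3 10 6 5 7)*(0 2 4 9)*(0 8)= (2 4 9 8 3 10 6 5 7)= [0, 1, 4, 10, 9, 7, 5, 2, 3, 8, 6]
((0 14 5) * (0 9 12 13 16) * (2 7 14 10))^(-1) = (0 16 13 12 9 5 14 7 2 10)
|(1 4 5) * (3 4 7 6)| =6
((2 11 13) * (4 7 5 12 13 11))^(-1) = (2 13 12 5 7 4)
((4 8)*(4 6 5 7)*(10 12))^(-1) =((4 8 6 5 7)(10 12))^(-1) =(4 7 5 6 8)(10 12)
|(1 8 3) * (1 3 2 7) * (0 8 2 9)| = |(0 8 9)(1 2 7)| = 3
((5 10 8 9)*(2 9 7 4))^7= ((2 9 5 10 8 7 4))^7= (10)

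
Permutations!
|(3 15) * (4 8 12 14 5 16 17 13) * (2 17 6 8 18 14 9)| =12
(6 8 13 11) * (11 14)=(6 8 13 14 11)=[0, 1, 2, 3, 4, 5, 8, 7, 13, 9, 10, 6, 12, 14, 11]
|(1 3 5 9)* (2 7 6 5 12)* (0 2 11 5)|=12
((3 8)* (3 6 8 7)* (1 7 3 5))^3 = ((1 7 5)(6 8))^3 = (6 8)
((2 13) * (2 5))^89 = (2 5 13)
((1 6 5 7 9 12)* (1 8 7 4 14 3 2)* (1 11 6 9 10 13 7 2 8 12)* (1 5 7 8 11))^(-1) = ((1 9 5 4 14 3 11 6 7 10 13 8 2))^(-1) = (1 2 8 13 10 7 6 11 3 14 4 5 9)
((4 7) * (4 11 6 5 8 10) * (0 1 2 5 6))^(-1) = (0 11 7 4 10 8 5 2 1)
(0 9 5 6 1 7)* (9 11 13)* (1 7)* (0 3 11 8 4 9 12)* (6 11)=[8, 1, 2, 6, 9, 11, 7, 3, 4, 5, 10, 13, 0, 12]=(0 8 4 9 5 11 13 12)(3 6 7)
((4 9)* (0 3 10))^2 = (0 10 3) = ((0 3 10)(4 9))^2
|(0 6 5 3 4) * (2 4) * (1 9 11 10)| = 12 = |(0 6 5 3 2 4)(1 9 11 10)|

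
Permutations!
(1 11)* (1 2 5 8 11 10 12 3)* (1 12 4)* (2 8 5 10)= (1 2 10 4)(3 12)(8 11)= [0, 2, 10, 12, 1, 5, 6, 7, 11, 9, 4, 8, 3]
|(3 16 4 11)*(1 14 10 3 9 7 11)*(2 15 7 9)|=|(1 14 10 3 16 4)(2 15 7 11)|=12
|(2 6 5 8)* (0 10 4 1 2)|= 8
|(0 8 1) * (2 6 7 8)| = |(0 2 6 7 8 1)| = 6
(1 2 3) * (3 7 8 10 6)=(1 2 7 8 10 6 3)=[0, 2, 7, 1, 4, 5, 3, 8, 10, 9, 6]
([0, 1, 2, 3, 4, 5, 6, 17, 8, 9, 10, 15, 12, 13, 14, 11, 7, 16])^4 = (7 17 16)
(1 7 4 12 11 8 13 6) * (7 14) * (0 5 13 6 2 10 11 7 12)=(0 5 13 2 10 11 8 6 1 14 12 7 4)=[5, 14, 10, 3, 0, 13, 1, 4, 6, 9, 11, 8, 7, 2, 12]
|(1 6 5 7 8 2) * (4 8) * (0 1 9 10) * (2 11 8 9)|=|(0 1 6 5 7 4 9 10)(8 11)|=8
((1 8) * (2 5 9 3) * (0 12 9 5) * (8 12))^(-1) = (0 2 3 9 12 1 8)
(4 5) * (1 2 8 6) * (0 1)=(0 1 2 8 6)(4 5)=[1, 2, 8, 3, 5, 4, 0, 7, 6]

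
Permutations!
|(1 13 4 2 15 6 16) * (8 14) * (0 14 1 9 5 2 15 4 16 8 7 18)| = 20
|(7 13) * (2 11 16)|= 6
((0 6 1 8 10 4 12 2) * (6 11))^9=(12)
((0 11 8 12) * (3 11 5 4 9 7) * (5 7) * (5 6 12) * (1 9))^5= ((0 7 3 11 8 5 4 1 9 6 12))^5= (0 5 12 8 6 11 9 3 1 7 4)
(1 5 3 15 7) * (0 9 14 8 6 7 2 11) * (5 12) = (0 9 14 8 6 7 1 12 5 3 15 2 11) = [9, 12, 11, 15, 4, 3, 7, 1, 6, 14, 10, 0, 5, 13, 8, 2]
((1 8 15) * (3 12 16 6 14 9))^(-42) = ((1 8 15)(3 12 16 6 14 9))^(-42) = (16)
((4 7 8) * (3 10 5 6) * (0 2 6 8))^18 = ((0 2 6 3 10 5 8 4 7))^18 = (10)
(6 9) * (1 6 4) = (1 6 9 4) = [0, 6, 2, 3, 1, 5, 9, 7, 8, 4]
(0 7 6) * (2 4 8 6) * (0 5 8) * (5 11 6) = (0 7 2 4)(5 8)(6 11) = [7, 1, 4, 3, 0, 8, 11, 2, 5, 9, 10, 6]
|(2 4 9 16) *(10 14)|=4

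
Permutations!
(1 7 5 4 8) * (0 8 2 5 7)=[8, 0, 5, 3, 2, 4, 6, 7, 1]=(0 8 1)(2 5 4)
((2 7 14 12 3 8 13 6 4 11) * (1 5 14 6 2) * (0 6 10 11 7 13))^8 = ((0 6 4 7 10 11 1 5 14 12 3 8)(2 13))^8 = (0 14 10)(1 4 3)(5 7 8)(6 12 11)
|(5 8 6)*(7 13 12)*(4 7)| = 12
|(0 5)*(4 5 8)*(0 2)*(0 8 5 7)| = |(0 5 2 8 4 7)| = 6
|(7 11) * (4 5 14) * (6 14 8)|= |(4 5 8 6 14)(7 11)|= 10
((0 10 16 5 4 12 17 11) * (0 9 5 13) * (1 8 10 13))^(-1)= (0 13)(1 16 10 8)(4 5 9 11 17 12)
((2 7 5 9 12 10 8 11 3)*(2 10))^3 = (2 9 7 12 5)(3 11 8 10)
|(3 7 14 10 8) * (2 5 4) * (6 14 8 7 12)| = 21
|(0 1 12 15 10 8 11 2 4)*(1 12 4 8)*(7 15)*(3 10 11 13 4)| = 9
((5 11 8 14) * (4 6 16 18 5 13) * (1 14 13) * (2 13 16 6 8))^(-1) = (1 14)(2 11 5 18 16 8 4 13)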